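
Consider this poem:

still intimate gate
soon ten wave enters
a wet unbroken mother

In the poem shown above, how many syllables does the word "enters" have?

"enters" has 2 syllables.

2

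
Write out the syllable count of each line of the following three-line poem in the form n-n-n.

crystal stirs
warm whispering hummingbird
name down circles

Line 1: crystal (2), stirs (1) → 3
Line 2: warm (1), whispering (3), hummingbird (3) → 7
Line 3: name (1), down (1), circles (2) → 4

3-7-4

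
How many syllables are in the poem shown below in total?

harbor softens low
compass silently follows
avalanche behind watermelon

21

Line 1: "harbor softens low": 2+2+1 = 5
Line 2: "compass silently follows": 2+3+2 = 7
Line 3: "avalanche behind watermelon": 3+2+4 = 9
Total: 5 + 7 + 9 = 21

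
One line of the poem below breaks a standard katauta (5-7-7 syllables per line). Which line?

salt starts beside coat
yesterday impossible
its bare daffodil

Line 1: "salt starts beside coat": 1+1+2+1 = 5 ✓
Line 2: "yesterday impossible": 3+4 = 7 ✓
Line 3: "its bare daffodil": 1+1+3 = 5 (expected 7)

The third line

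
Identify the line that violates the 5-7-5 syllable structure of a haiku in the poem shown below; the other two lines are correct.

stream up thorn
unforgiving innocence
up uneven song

Line 1

Line 1: stream (1), up (1), thorn (1) → 3 (expected 5)
Line 2: unforgiving (4), innocence (3) → 7 ✓
Line 3: up (1), uneven (3), song (1) → 5 ✓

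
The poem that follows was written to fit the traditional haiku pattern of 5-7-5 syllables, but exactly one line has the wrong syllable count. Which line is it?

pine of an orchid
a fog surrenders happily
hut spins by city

The second line

Line 1: "pine of an orchid": 1+1+1+2 = 5 ✓
Line 2: "a fog surrenders happily": 1+1+3+3 = 8 (expected 7)
Line 3: "hut spins by city": 1+1+1+2 = 5 ✓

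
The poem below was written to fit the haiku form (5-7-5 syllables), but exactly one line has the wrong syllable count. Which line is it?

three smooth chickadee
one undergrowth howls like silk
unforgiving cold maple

Line 1: "three smooth chickadee": 1+1+3 = 5 ✓
Line 2: "one undergrowth howls like silk": 1+3+1+1+1 = 7 ✓
Line 3: "unforgiving cold maple": 4+1+2 = 7 (expected 5)

The third line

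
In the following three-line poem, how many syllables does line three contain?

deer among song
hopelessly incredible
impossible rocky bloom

7

Line three: impossible(4) + rocky(2) + bloom(1) = 7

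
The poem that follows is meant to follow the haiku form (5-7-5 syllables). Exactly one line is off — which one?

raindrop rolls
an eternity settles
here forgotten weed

The first line

Line 1: raindrop (2), rolls (1) → 3 (expected 5)
Line 2: an (1), eternity (4), settles (2) → 7 ✓
Line 3: here (1), forgotten (3), weed (1) → 5 ✓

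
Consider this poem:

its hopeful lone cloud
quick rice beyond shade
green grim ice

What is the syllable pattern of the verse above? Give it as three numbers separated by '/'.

5/5/3

Line 1: "its hopeful lone cloud": 1+2+1+1 = 5
Line 2: "quick rice beyond shade": 1+1+2+1 = 5
Line 3: "green grim ice": 1+1+1 = 3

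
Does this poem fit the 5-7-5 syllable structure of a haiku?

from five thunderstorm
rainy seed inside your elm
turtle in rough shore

Yes

Line 1: "from five thunderstorm": 1+1+3 = 5 ✓
Line 2: "rainy seed inside your elm": 2+1+2+1+1 = 7 ✓
Line 3: "turtle in rough shore": 2+1+1+1 = 5 ✓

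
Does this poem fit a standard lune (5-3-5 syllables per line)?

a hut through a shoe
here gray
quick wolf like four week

Line 1: "a hut through a shoe": 1+1+1+1+1 = 5 ✓
Line 2: "here gray": 1+1 = 2 (expected 3)
Line 3: "quick wolf like four week": 1+1+1+1+1 = 5 ✓

No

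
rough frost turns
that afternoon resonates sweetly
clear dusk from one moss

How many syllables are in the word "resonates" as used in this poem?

3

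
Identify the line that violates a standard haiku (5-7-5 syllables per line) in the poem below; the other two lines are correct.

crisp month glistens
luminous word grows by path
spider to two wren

Line 1

Line 1: crisp (1), month (1), glistens (2) → 4 (expected 5)
Line 2: luminous (3), word (1), grows (1), by (1), path (1) → 7 ✓
Line 3: spider (2), to (1), two (1), wren (1) → 5 ✓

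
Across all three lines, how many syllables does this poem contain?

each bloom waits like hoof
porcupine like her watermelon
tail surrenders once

19

Line 1: each (1), bloom (1), waits (1), like (1), hoof (1) → 5
Line 2: porcupine (3), like (1), her (1), watermelon (4) → 9
Line 3: tail (1), surrenders (3), once (1) → 5
Total: 5 + 9 + 5 = 19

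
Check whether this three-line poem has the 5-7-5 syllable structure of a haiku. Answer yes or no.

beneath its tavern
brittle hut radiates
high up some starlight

Line 1: "beneath its tavern": 2+1+2 = 5 ✓
Line 2: "brittle hut radiates": 2+1+3 = 6 (expected 7)
Line 3: "high up some starlight": 1+1+1+2 = 5 ✓

No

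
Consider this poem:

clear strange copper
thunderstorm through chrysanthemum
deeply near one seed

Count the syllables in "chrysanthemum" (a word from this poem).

4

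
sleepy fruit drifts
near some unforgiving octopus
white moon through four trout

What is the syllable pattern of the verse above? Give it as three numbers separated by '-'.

4-9-5

Line 1: sleepy (2), fruit (1), drifts (1) → 4
Line 2: near (1), some (1), unforgiving (4), octopus (3) → 9
Line 3: white (1), moon (1), through (1), four (1), trout (1) → 5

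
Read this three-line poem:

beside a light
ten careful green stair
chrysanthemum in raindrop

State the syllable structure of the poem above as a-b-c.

Line 1: beside(2) + a(1) + light(1) = 4
Line 2: ten(1) + careful(2) + green(1) + stair(1) = 5
Line 3: chrysanthemum(4) + in(1) + raindrop(2) = 7

4-5-7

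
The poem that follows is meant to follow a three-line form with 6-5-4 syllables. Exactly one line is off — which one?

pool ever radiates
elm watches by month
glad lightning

Line 3

Line 1: pool(1) + ever(2) + radiates(3) = 6 ✓
Line 2: elm(1) + watches(2) + by(1) + month(1) = 5 ✓
Line 3: glad(1) + lightning(2) = 3 (expected 4)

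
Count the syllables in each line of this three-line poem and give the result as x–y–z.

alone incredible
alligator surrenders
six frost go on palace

6–7–6

Line 1: alone (2), incredible (4) → 6
Line 2: alligator (4), surrenders (3) → 7
Line 3: six (1), frost (1), go (1), on (1), palace (2) → 6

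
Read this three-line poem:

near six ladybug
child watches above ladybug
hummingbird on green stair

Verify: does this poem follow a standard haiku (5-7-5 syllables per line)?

No

Line 1: "near six ladybug": 1+1+3 = 5 ✓
Line 2: "child watches above ladybug": 1+2+2+3 = 8 (expected 7)
Line 3: "hummingbird on green stair": 3+1+1+1 = 6 (expected 5)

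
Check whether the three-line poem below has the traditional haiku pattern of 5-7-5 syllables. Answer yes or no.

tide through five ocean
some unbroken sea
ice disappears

No

Line 1: tide (1), through (1), five (1), ocean (2) → 5 ✓
Line 2: some (1), unbroken (3), sea (1) → 5 (expected 7)
Line 3: ice (1), disappears (3) → 4 (expected 5)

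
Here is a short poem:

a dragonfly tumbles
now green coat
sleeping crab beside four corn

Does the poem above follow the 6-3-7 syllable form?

Line 1: a(1) + dragonfly(3) + tumbles(2) = 6 ✓
Line 2: now(1) + green(1) + coat(1) = 3 ✓
Line 3: sleeping(2) + crab(1) + beside(2) + four(1) + corn(1) = 7 ✓

Yes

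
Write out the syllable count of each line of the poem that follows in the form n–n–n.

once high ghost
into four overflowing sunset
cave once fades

3–9–3

Line 1: once(1) + high(1) + ghost(1) = 3
Line 2: into(2) + four(1) + overflowing(4) + sunset(2) = 9
Line 3: cave(1) + once(1) + fades(1) = 3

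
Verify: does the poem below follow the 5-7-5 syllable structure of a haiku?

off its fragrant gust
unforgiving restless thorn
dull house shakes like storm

Line 1: off(1) + its(1) + fragrant(2) + gust(1) = 5 ✓
Line 2: unforgiving(4) + restless(2) + thorn(1) = 7 ✓
Line 3: dull(1) + house(1) + shakes(1) + like(1) + storm(1) = 5 ✓

Yes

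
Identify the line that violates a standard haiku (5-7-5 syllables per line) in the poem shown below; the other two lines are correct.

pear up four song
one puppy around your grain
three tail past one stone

Line 1: pear(1) + up(1) + four(1) + song(1) = 4 (expected 5)
Line 2: one(1) + puppy(2) + around(2) + your(1) + grain(1) = 7 ✓
Line 3: three(1) + tail(1) + past(1) + one(1) + stone(1) = 5 ✓

The first line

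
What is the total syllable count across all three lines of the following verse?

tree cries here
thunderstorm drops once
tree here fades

Line 1: "tree cries here": 1+1+1 = 3
Line 2: "thunderstorm drops once": 3+1+1 = 5
Line 3: "tree here fades": 1+1+1 = 3
Total: 3 + 5 + 3 = 11

11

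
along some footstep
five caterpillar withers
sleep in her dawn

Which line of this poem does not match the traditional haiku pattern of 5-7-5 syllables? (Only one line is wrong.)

Line 1: along(2) + some(1) + footstep(2) = 5 ✓
Line 2: five(1) + caterpillar(4) + withers(2) = 7 ✓
Line 3: sleep(1) + in(1) + her(1) + dawn(1) = 4 (expected 5)

The third line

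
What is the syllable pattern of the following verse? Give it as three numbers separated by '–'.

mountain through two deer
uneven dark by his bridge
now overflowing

Line 1: mountain(2) + through(1) + two(1) + deer(1) = 5
Line 2: uneven(3) + dark(1) + by(1) + his(1) + bridge(1) = 7
Line 3: now(1) + overflowing(4) = 5

5–7–5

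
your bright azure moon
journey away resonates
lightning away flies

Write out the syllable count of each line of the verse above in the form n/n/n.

Line 1: "your bright azure moon": 1+1+2+1 = 5
Line 2: "journey away resonates": 2+2+3 = 7
Line 3: "lightning away flies": 2+2+1 = 5

5/7/5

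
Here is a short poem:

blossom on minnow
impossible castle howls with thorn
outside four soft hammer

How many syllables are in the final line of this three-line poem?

The final line: outside (2), four (1), soft (1), hammer (2) → 6

6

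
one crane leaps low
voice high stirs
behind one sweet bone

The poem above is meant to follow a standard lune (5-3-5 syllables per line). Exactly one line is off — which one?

The first line

Line 1: one(1) + crane(1) + leaps(1) + low(1) = 4 (expected 5)
Line 2: voice(1) + high(1) + stirs(1) = 3 ✓
Line 3: behind(2) + one(1) + sweet(1) + bone(1) = 5 ✓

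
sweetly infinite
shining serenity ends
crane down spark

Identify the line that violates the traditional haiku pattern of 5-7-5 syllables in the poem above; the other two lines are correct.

Line 3

Line 1: sweetly(2) + infinite(3) = 5 ✓
Line 2: shining(2) + serenity(4) + ends(1) = 7 ✓
Line 3: crane(1) + down(1) + spark(1) = 3 (expected 5)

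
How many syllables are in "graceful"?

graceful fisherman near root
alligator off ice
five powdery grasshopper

"graceful" has 2 syllables.

2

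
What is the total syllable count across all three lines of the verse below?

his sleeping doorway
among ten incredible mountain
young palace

Line 1: his (1), sleeping (2), doorway (2) → 5
Line 2: among (2), ten (1), incredible (4), mountain (2) → 9
Line 3: young (1), palace (2) → 3
Total: 5 + 9 + 3 = 17

17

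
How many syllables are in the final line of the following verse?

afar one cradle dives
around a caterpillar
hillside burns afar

The final line: hillside(2) + burns(1) + afar(2) = 5

5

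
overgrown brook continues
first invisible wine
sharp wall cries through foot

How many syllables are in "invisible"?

4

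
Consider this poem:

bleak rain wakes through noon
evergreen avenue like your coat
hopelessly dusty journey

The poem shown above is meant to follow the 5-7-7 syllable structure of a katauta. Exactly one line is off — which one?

The second line

Line 1: "bleak rain wakes through noon": 1+1+1+1+1 = 5 ✓
Line 2: "evergreen avenue like your coat": 3+3+1+1+1 = 9 (expected 7)
Line 3: "hopelessly dusty journey": 3+2+2 = 7 ✓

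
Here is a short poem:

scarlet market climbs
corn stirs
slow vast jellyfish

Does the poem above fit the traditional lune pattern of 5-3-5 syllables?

No

Line 1: scarlet(2) + market(2) + climbs(1) = 5 ✓
Line 2: corn(1) + stirs(1) = 2 (expected 3)
Line 3: slow(1) + vast(1) + jellyfish(3) = 5 ✓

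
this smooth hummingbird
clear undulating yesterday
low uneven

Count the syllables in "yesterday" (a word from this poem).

3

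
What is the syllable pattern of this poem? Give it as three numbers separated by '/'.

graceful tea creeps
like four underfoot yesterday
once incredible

Line 1: graceful (2), tea (1), creeps (1) → 4
Line 2: like (1), four (1), underfoot (3), yesterday (3) → 8
Line 3: once (1), incredible (4) → 5

4/8/5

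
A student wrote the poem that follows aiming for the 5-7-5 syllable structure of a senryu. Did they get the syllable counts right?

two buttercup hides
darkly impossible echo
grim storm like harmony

Line 1: "two buttercup hides": 1+3+1 = 5 ✓
Line 2: "darkly impossible echo": 2+4+2 = 8 (expected 7)
Line 3: "grim storm like harmony": 1+1+1+3 = 6 (expected 5)

No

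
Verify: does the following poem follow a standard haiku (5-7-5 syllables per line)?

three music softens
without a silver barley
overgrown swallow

Line 1: "three music softens": 1+2+2 = 5 ✓
Line 2: "without a silver barley": 2+1+2+2 = 7 ✓
Line 3: "overgrown swallow": 3+2 = 5 ✓

Yes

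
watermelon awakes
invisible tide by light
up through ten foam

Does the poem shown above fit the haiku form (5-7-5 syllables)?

No

Line 1: watermelon(4) + awakes(2) = 6 (expected 5)
Line 2: invisible(4) + tide(1) + by(1) + light(1) = 7 ✓
Line 3: up(1) + through(1) + ten(1) + foam(1) = 4 (expected 5)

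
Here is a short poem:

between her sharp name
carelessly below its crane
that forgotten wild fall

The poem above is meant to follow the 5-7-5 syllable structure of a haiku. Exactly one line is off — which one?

Line 1: between (2), her (1), sharp (1), name (1) → 5 ✓
Line 2: carelessly (3), below (2), its (1), crane (1) → 7 ✓
Line 3: that (1), forgotten (3), wild (1), fall (1) → 6 (expected 5)

The third line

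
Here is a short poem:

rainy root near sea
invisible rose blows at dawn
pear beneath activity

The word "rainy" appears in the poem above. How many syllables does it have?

"rainy" has 2 syllables.

2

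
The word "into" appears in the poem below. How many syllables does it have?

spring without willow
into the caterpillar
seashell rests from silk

2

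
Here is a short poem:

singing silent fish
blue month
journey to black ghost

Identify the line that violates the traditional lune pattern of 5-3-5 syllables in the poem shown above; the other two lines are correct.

Line 1: singing(2) + silent(2) + fish(1) = 5 ✓
Line 2: blue(1) + month(1) = 2 (expected 3)
Line 3: journey(2) + to(1) + black(1) + ghost(1) = 5 ✓

The second line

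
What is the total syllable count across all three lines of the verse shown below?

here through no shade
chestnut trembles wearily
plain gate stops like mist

16

Line 1: here(1) + through(1) + no(1) + shade(1) = 4
Line 2: chestnut(2) + trembles(2) + wearily(3) = 7
Line 3: plain(1) + gate(1) + stops(1) + like(1) + mist(1) = 5
Total: 4 + 7 + 5 = 16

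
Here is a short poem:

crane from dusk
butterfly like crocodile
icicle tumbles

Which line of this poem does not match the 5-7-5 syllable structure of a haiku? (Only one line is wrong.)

Line 1: "crane from dusk": 1+1+1 = 3 (expected 5)
Line 2: "butterfly like crocodile": 3+1+3 = 7 ✓
Line 3: "icicle tumbles": 3+2 = 5 ✓

Line 1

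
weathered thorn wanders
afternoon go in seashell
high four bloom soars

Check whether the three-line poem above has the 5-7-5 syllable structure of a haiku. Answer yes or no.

No

Line 1: "weathered thorn wanders": 2+1+2 = 5 ✓
Line 2: "afternoon go in seashell": 3+1+1+2 = 7 ✓
Line 3: "high four bloom soars": 1+1+1+1 = 4 (expected 5)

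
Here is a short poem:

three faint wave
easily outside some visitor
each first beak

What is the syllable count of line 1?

3

Line 1: "three faint wave": 1+1+1 = 3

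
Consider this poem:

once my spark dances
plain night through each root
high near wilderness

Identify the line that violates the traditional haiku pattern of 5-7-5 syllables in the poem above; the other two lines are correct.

The second line

Line 1: once (1), my (1), spark (1), dances (2) → 5 ✓
Line 2: plain (1), night (1), through (1), each (1), root (1) → 5 (expected 7)
Line 3: high (1), near (1), wilderness (3) → 5 ✓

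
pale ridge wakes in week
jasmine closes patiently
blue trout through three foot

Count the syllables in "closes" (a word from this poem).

2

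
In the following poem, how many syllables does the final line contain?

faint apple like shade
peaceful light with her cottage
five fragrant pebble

5

The final line: five (1), fragrant (2), pebble (2) → 5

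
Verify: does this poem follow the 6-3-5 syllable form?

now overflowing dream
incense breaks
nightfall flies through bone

Yes

Line 1: now(1) + overflowing(4) + dream(1) = 6 ✓
Line 2: incense(2) + breaks(1) = 3 ✓
Line 3: nightfall(2) + flies(1) + through(1) + bone(1) = 5 ✓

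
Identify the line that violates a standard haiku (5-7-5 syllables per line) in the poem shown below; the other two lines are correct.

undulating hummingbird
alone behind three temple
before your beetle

Line 1: "undulating hummingbird": 4+3 = 7 (expected 5)
Line 2: "alone behind three temple": 2+2+1+2 = 7 ✓
Line 3: "before your beetle": 2+1+2 = 5 ✓

The first line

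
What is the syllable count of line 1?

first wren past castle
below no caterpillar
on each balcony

5

Line 1: first(1) + wren(1) + past(1) + castle(2) = 5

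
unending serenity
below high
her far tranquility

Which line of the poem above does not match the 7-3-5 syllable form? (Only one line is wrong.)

Line 1: "unending serenity": 3+4 = 7 ✓
Line 2: "below high": 2+1 = 3 ✓
Line 3: "her far tranquility": 1+1+4 = 6 (expected 5)

Line 3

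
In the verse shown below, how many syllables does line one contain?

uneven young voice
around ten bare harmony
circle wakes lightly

5

Line one: uneven (3), young (1), voice (1) → 5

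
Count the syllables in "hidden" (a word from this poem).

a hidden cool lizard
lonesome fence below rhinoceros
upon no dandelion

2

"hidden" has 2 syllables.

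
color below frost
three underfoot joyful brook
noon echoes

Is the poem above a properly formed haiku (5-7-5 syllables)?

No

Line 1: color(2) + below(2) + frost(1) = 5 ✓
Line 2: three(1) + underfoot(3) + joyful(2) + brook(1) = 7 ✓
Line 3: noon(1) + echoes(2) = 3 (expected 5)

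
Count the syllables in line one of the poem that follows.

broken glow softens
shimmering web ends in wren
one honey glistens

5

Line one: broken(2) + glow(1) + softens(2) = 5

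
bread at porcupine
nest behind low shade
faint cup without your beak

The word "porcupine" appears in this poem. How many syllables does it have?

3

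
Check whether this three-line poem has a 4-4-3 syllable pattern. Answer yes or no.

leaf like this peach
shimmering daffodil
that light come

Line 1: leaf (1), like (1), this (1), peach (1) → 4 ✓
Line 2: shimmering (3), daffodil (3) → 6 (expected 4)
Line 3: that (1), light (1), come (1) → 3 ✓

No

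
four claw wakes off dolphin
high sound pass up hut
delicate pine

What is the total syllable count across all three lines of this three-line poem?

Line 1: four (1), claw (1), wakes (1), off (1), dolphin (2) → 6
Line 2: high (1), sound (1), pass (1), up (1), hut (1) → 5
Line 3: delicate (3), pine (1) → 4
Total: 6 + 5 + 4 = 15

15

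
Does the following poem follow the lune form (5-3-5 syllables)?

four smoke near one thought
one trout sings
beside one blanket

Yes

Line 1: four(1) + smoke(1) + near(1) + one(1) + thought(1) = 5 ✓
Line 2: one(1) + trout(1) + sings(1) = 3 ✓
Line 3: beside(2) + one(1) + blanket(2) = 5 ✓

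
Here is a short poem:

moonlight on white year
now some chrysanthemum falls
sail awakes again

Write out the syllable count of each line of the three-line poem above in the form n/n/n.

5/7/5

Line 1: moonlight (2), on (1), white (1), year (1) → 5
Line 2: now (1), some (1), chrysanthemum (4), falls (1) → 7
Line 3: sail (1), awakes (2), again (2) → 5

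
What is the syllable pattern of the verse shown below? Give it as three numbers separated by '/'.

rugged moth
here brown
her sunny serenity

3/2/7

Line 1: rugged (2), moth (1) → 3
Line 2: here (1), brown (1) → 2
Line 3: her (1), sunny (2), serenity (4) → 7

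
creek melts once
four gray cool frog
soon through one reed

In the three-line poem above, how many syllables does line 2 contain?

Line 2: "four gray cool frog": 1+1+1+1 = 4

4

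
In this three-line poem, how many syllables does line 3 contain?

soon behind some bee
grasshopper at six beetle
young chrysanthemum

5

Line 3: "young chrysanthemum": 1+4 = 5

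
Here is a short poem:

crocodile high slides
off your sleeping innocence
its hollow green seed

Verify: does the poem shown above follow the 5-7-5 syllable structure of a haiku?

Yes

Line 1: crocodile (3), high (1), slides (1) → 5 ✓
Line 2: off (1), your (1), sleeping (2), innocence (3) → 7 ✓
Line 3: its (1), hollow (2), green (1), seed (1) → 5 ✓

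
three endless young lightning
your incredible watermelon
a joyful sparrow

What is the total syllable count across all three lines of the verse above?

Line 1: "three endless young lightning": 1+2+1+2 = 6
Line 2: "your incredible watermelon": 1+4+4 = 9
Line 3: "a joyful sparrow": 1+2+2 = 5
Total: 6 + 9 + 5 = 20

20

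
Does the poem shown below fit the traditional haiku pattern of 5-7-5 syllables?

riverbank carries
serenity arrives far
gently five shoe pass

Line 1: riverbank(3) + carries(2) = 5 ✓
Line 2: serenity(4) + arrives(2) + far(1) = 7 ✓
Line 3: gently(2) + five(1) + shoe(1) + pass(1) = 5 ✓

Yes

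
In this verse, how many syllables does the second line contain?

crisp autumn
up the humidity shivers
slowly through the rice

8

The second line: "up the humidity shivers": 1+1+4+2 = 8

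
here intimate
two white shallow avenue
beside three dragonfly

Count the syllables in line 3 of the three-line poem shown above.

Line 3: beside(2) + three(1) + dragonfly(3) = 6

6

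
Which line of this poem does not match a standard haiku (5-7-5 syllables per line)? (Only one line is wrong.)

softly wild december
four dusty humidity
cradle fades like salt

Line 1: softly (2), wild (1), december (3) → 6 (expected 5)
Line 2: four (1), dusty (2), humidity (4) → 7 ✓
Line 3: cradle (2), fades (1), like (1), salt (1) → 5 ✓

Line 1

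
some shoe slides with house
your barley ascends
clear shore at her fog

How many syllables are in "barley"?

"barley" has 2 syllables.

2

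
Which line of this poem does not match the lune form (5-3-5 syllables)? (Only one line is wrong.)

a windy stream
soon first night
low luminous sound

The first line

Line 1: a(1) + windy(2) + stream(1) = 4 (expected 5)
Line 2: soon(1) + first(1) + night(1) = 3 ✓
Line 3: low(1) + luminous(3) + sound(1) = 5 ✓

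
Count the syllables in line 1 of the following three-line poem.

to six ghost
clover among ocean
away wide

Line 1: to (1), six (1), ghost (1) → 3

3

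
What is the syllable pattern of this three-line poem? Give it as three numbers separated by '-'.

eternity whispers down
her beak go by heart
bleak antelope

Line 1: eternity (4), whispers (2), down (1) → 7
Line 2: her (1), beak (1), go (1), by (1), heart (1) → 5
Line 3: bleak (1), antelope (3) → 4

7-5-4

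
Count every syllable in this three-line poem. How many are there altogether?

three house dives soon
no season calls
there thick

Line 1: three(1) + house(1) + dives(1) + soon(1) = 4
Line 2: no(1) + season(2) + calls(1) = 4
Line 3: there(1) + thick(1) = 2
Total: 4 + 4 + 2 = 10

10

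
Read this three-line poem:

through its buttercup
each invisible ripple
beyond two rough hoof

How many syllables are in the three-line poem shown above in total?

17

Line 1: through(1) + its(1) + buttercup(3) = 5
Line 2: each(1) + invisible(4) + ripple(2) = 7
Line 3: beyond(2) + two(1) + rough(1) + hoof(1) = 5
Total: 5 + 7 + 5 = 17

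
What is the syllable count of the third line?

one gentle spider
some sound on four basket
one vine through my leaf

5

The third line: one (1), vine (1), through (1), my (1), leaf (1) → 5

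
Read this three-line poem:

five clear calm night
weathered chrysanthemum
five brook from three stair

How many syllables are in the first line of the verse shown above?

The first line: five(1) + clear(1) + calm(1) + night(1) = 4

4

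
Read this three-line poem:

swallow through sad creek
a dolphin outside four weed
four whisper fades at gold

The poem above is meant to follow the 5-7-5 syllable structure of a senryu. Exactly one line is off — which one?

Line 1: swallow(2) + through(1) + sad(1) + creek(1) = 5 ✓
Line 2: a(1) + dolphin(2) + outside(2) + four(1) + weed(1) = 7 ✓
Line 3: four(1) + whisper(2) + fades(1) + at(1) + gold(1) = 6 (expected 5)

The third line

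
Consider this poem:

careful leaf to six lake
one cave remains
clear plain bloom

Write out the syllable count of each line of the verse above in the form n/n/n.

Line 1: "careful leaf to six lake": 2+1+1+1+1 = 6
Line 2: "one cave remains": 1+1+2 = 4
Line 3: "clear plain bloom": 1+1+1 = 3

6/4/3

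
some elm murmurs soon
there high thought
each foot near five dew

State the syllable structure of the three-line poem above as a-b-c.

5-3-5

Line 1: some (1), elm (1), murmurs (2), soon (1) → 5
Line 2: there (1), high (1), thought (1) → 3
Line 3: each (1), foot (1), near (1), five (1), dew (1) → 5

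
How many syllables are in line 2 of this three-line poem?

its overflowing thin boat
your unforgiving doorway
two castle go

Line 2: "your unforgiving doorway": 1+4+2 = 7

7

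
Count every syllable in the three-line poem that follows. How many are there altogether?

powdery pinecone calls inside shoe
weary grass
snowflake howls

Line 1: "powdery pinecone calls inside shoe": 3+2+1+2+1 = 9
Line 2: "weary grass": 2+1 = 3
Line 3: "snowflake howls": 2+1 = 3
Total: 9 + 3 + 3 = 15

15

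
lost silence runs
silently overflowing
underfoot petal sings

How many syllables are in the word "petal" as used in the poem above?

2

"petal" has 2 syllables.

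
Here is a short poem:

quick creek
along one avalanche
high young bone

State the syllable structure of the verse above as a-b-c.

Line 1: "quick creek": 1+1 = 2
Line 2: "along one avalanche": 2+1+3 = 6
Line 3: "high young bone": 1+1+1 = 3

2-6-3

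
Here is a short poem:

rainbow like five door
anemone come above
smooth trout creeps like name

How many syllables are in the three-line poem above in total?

Line 1: "rainbow like five door": 2+1+1+1 = 5
Line 2: "anemone come above": 4+1+2 = 7
Line 3: "smooth trout creeps like name": 1+1+1+1+1 = 5
Total: 5 + 7 + 5 = 17

17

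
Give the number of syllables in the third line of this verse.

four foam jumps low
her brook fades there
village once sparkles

The third line: village (2), once (1), sparkles (2) → 5

5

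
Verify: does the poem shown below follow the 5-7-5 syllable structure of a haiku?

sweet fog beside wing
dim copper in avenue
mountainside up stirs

Yes

Line 1: sweet(1) + fog(1) + beside(2) + wing(1) = 5 ✓
Line 2: dim(1) + copper(2) + in(1) + avenue(3) = 7 ✓
Line 3: mountainside(3) + up(1) + stirs(1) = 5 ✓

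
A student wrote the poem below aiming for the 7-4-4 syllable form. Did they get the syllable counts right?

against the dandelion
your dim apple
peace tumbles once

Line 1: against (2), the (1), dandelion (4) → 7 ✓
Line 2: your (1), dim (1), apple (2) → 4 ✓
Line 3: peace (1), tumbles (2), once (1) → 4 ✓

Yes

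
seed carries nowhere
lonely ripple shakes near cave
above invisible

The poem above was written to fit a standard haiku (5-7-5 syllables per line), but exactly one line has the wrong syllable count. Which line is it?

Line 1: seed(1) + carries(2) + nowhere(2) = 5 ✓
Line 2: lonely(2) + ripple(2) + shakes(1) + near(1) + cave(1) = 7 ✓
Line 3: above(2) + invisible(4) = 6 (expected 5)

Line 3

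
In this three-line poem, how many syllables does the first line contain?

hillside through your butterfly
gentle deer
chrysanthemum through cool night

7

The first line: hillside(2) + through(1) + your(1) + butterfly(3) = 7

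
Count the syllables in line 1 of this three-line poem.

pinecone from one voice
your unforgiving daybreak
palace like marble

5

Line 1: pinecone(2) + from(1) + one(1) + voice(1) = 5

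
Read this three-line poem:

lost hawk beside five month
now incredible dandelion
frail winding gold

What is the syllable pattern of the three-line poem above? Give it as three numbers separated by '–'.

6–9–4

Line 1: "lost hawk beside five month": 1+1+2+1+1 = 6
Line 2: "now incredible dandelion": 1+4+4 = 9
Line 3: "frail winding gold": 1+2+1 = 4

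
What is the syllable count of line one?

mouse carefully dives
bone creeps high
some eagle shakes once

5

Line one: "mouse carefully dives": 1+3+1 = 5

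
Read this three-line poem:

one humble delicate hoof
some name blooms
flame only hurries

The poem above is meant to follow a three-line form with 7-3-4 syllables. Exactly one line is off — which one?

The third line

Line 1: one (1), humble (2), delicate (3), hoof (1) → 7 ✓
Line 2: some (1), name (1), blooms (1) → 3 ✓
Line 3: flame (1), only (2), hurries (2) → 5 (expected 4)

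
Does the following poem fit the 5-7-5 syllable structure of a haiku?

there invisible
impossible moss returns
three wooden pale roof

Line 1: there (1), invisible (4) → 5 ✓
Line 2: impossible (4), moss (1), returns (2) → 7 ✓
Line 3: three (1), wooden (2), pale (1), roof (1) → 5 ✓

Yes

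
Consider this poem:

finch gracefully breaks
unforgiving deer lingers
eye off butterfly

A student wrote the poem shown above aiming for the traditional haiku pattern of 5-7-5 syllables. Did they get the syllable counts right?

Yes

Line 1: finch(1) + gracefully(3) + breaks(1) = 5 ✓
Line 2: unforgiving(4) + deer(1) + lingers(2) = 7 ✓
Line 3: eye(1) + off(1) + butterfly(3) = 5 ✓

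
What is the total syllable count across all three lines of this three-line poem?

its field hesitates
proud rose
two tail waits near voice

Line 1: its (1), field (1), hesitates (3) → 5
Line 2: proud (1), rose (1) → 2
Line 3: two (1), tail (1), waits (1), near (1), voice (1) → 5
Total: 5 + 2 + 5 = 12

12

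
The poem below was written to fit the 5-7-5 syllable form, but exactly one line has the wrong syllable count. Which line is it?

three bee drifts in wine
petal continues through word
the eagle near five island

Line 1: three (1), bee (1), drifts (1), in (1), wine (1) → 5 ✓
Line 2: petal (2), continues (3), through (1), word (1) → 7 ✓
Line 3: the (1), eagle (2), near (1), five (1), island (2) → 7 (expected 5)

Line 3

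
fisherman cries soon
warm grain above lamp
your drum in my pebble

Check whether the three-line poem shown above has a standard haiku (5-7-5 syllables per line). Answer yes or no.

No

Line 1: "fisherman cries soon": 3+1+1 = 5 ✓
Line 2: "warm grain above lamp": 1+1+2+1 = 5 (expected 7)
Line 3: "your drum in my pebble": 1+1+1+1+2 = 6 (expected 5)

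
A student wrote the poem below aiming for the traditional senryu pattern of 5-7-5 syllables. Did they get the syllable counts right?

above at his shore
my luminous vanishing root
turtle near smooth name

No

Line 1: above(2) + at(1) + his(1) + shore(1) = 5 ✓
Line 2: my(1) + luminous(3) + vanishing(3) + root(1) = 8 (expected 7)
Line 3: turtle(2) + near(1) + smooth(1) + name(1) = 5 ✓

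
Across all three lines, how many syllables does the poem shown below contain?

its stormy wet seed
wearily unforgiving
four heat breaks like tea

Line 1: its(1) + stormy(2) + wet(1) + seed(1) = 5
Line 2: wearily(3) + unforgiving(4) = 7
Line 3: four(1) + heat(1) + breaks(1) + like(1) + tea(1) = 5
Total: 5 + 7 + 5 = 17

17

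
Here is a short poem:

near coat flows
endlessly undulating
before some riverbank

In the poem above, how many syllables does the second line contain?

The second line: "endlessly undulating": 3+4 = 7

7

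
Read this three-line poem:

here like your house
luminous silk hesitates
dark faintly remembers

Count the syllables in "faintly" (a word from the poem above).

2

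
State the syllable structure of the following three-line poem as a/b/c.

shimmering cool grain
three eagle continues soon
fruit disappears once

Line 1: "shimmering cool grain": 3+1+1 = 5
Line 2: "three eagle continues soon": 1+2+3+1 = 7
Line 3: "fruit disappears once": 1+3+1 = 5

5/7/5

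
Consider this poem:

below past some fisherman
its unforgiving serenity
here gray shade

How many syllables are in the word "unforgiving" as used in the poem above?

4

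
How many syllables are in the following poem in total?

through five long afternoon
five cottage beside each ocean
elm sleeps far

Line 1: through(1) + five(1) + long(1) + afternoon(3) = 6
Line 2: five(1) + cottage(2) + beside(2) + each(1) + ocean(2) = 8
Line 3: elm(1) + sleeps(1) + far(1) = 3
Total: 6 + 8 + 3 = 17

17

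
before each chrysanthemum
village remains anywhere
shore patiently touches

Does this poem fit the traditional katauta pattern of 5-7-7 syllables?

No

Line 1: before (2), each (1), chrysanthemum (4) → 7 (expected 5)
Line 2: village (2), remains (2), anywhere (3) → 7 ✓
Line 3: shore (1), patiently (3), touches (2) → 6 (expected 7)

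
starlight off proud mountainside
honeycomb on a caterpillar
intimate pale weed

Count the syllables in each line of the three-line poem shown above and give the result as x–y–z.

7–9–5

Line 1: starlight(2) + off(1) + proud(1) + mountainside(3) = 7
Line 2: honeycomb(3) + on(1) + a(1) + caterpillar(4) = 9
Line 3: intimate(3) + pale(1) + weed(1) = 5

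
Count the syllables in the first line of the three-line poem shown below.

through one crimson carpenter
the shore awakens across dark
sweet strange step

7

The first line: "through one crimson carpenter": 1+1+2+3 = 7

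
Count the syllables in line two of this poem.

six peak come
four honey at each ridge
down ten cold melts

6

Line two: "four honey at each ridge": 1+2+1+1+1 = 6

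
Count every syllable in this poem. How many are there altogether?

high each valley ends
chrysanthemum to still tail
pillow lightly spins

Line 1: high (1), each (1), valley (2), ends (1) → 5
Line 2: chrysanthemum (4), to (1), still (1), tail (1) → 7
Line 3: pillow (2), lightly (2), spins (1) → 5
Total: 5 + 7 + 5 = 17

17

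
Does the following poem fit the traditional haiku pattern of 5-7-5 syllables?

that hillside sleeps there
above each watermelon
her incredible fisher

Line 1: "that hillside sleeps there": 1+2+1+1 = 5 ✓
Line 2: "above each watermelon": 2+1+4 = 7 ✓
Line 3: "her incredible fisher": 1+4+2 = 7 (expected 5)

No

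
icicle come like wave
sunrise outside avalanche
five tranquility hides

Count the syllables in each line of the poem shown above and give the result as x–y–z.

6–7–6

Line 1: icicle (3), come (1), like (1), wave (1) → 6
Line 2: sunrise (2), outside (2), avalanche (3) → 7
Line 3: five (1), tranquility (4), hides (1) → 6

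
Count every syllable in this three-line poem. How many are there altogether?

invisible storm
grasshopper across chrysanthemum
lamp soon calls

Line 1: "invisible storm": 4+1 = 5
Line 2: "grasshopper across chrysanthemum": 3+2+4 = 9
Line 3: "lamp soon calls": 1+1+1 = 3
Total: 5 + 9 + 3 = 17

17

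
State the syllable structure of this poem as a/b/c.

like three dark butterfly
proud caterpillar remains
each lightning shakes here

6/7/5

Line 1: "like three dark butterfly": 1+1+1+3 = 6
Line 2: "proud caterpillar remains": 1+4+2 = 7
Line 3: "each lightning shakes here": 1+2+1+1 = 5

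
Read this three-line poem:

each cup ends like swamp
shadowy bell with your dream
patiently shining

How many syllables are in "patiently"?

3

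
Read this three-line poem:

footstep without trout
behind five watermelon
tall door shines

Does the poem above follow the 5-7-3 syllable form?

Line 1: "footstep without trout": 2+2+1 = 5 ✓
Line 2: "behind five watermelon": 2+1+4 = 7 ✓
Line 3: "tall door shines": 1+1+1 = 3 ✓

Yes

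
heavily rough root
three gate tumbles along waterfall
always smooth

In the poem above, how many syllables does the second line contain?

The second line: "three gate tumbles along waterfall": 1+1+2+2+3 = 9

9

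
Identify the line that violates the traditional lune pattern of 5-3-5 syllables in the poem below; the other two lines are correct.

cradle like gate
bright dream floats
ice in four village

The first line

Line 1: "cradle like gate": 2+1+1 = 4 (expected 5)
Line 2: "bright dream floats": 1+1+1 = 3 ✓
Line 3: "ice in four village": 1+1+1+2 = 5 ✓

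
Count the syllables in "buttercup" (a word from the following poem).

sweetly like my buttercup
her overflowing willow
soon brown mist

3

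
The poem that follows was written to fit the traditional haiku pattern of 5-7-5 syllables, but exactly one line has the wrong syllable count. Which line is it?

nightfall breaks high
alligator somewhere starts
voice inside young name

The first line

Line 1: nightfall (2), breaks (1), high (1) → 4 (expected 5)
Line 2: alligator (4), somewhere (2), starts (1) → 7 ✓
Line 3: voice (1), inside (2), young (1), name (1) → 5 ✓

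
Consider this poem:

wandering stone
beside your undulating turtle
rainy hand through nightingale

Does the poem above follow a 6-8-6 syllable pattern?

Line 1: wandering(3) + stone(1) = 4 (expected 6)
Line 2: beside(2) + your(1) + undulating(4) + turtle(2) = 9 (expected 8)
Line 3: rainy(2) + hand(1) + through(1) + nightingale(3) = 7 (expected 6)

No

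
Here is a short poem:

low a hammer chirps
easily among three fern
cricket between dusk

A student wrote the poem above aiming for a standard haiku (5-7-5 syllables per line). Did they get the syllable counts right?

Yes

Line 1: low(1) + a(1) + hammer(2) + chirps(1) = 5 ✓
Line 2: easily(3) + among(2) + three(1) + fern(1) = 7 ✓
Line 3: cricket(2) + between(2) + dusk(1) = 5 ✓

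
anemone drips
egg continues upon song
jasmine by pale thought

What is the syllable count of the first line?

5

The first line: "anemone drips": 4+1 = 5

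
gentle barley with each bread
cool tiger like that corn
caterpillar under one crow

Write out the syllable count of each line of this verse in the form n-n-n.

7-6-8

Line 1: "gentle barley with each bread": 2+2+1+1+1 = 7
Line 2: "cool tiger like that corn": 1+2+1+1+1 = 6
Line 3: "caterpillar under one crow": 4+2+1+1 = 8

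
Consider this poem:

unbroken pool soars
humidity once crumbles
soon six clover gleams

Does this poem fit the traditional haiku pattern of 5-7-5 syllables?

Line 1: unbroken (3), pool (1), soars (1) → 5 ✓
Line 2: humidity (4), once (1), crumbles (2) → 7 ✓
Line 3: soon (1), six (1), clover (2), gleams (1) → 5 ✓

Yes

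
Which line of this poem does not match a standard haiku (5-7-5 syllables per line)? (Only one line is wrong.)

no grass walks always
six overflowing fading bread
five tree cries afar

The second line

Line 1: no (1), grass (1), walks (1), always (2) → 5 ✓
Line 2: six (1), overflowing (4), fading (2), bread (1) → 8 (expected 7)
Line 3: five (1), tree (1), cries (1), afar (2) → 5 ✓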